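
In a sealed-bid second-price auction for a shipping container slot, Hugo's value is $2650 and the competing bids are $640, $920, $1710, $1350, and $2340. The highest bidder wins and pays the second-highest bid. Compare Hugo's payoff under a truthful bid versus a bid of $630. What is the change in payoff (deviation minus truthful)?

Payoff change: -$310.

The highest competing bid is $2340.
Bidding truthfully at $2650: Hugo has the top bid, wins, and pays the second-highest bid $2340. Payoff = $2650 − $2340 = $310.
Bidding $630: the top bid is $2340 (a rival), so Hugo loses. Payoff = $0.
Change = $0 − $310 = -$310.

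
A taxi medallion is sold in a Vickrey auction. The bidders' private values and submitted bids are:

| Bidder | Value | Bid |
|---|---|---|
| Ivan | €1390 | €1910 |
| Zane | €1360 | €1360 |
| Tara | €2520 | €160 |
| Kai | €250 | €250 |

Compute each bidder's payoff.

Sorted high to low: Ivan €1910 > Zane €1360 > Kai €250 > Tara €160.
Ivan has the top bid and wins; the price is the second-highest bid, €1360.
Ivan's payoff = €1390 − €1360 = €30. All other bidders lose, so their payoff is 0.

Payoffs: Ivan €30, Zane €0, Tara €0, Kai €0.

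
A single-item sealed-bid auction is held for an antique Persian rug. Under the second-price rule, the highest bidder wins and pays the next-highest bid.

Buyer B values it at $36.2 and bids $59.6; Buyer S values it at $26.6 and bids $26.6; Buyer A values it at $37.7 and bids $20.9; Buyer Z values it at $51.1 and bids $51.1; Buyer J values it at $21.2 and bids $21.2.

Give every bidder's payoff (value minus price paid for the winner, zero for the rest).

Payoffs: Buyer B -$14.9, Buyer S $0.0, Buyer A $0.0, Buyer Z $0.0, Buyer J $0.0.

Bids in descending order: Buyer B $59.6, then Buyer Z $51.1, then Buyer S $26.6, then Buyer J $21.2, then Buyer A $20.9.
Buyer B has the top bid and wins; the price is the second-highest bid, $51.1.
Buyer B's payoff = $36.2 − $51.1 = -$14.9. All other bidders lose, so their payoff is 0.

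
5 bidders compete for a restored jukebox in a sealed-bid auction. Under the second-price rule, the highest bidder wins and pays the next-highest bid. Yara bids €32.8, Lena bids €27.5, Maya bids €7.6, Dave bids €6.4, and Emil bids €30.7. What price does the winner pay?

Sorted high to low: Yara €32.8, then Emil €30.7, then Lena €27.5, then Maya €7.6, then Dave €6.4.
Yara has the highest bid, so Yara wins.
The second-highest bid is €30.7, so that is what Yara pays.

€30.7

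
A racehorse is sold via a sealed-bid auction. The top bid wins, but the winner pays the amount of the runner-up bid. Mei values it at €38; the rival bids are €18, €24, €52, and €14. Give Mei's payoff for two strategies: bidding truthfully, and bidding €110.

(a) €0  (b) -€14

The highest competing bid is €52.
Bidding truthfully at €38: the top bid is €52 (a rival), so Mei loses. Payoff = €0.
Bidding €110: Mei has the top bid, wins, and pays the second-highest bid €52. Payoff = €38 − €52 = -€14.
Deviating from a truthful bid can only lose payoff in a second-price auction — never gain.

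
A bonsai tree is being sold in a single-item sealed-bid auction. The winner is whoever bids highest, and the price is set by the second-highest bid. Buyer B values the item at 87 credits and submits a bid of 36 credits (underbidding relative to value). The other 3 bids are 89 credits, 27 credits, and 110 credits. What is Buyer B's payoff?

Payoff = 0 credits.

Highest competing bid: 110 credits.
Buyer B's bid 36 credits is not the highest, so Buyer B loses, pays nothing, and earns zero payoff.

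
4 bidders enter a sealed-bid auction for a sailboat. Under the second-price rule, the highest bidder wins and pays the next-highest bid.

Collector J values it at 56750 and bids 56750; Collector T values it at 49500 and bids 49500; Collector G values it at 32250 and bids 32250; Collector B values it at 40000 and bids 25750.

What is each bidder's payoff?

Ranking the bids: Collector J 56750 > Collector T 49500 > Collector G 32250 > Collector B 25750.
Collector J has the top bid and wins; the price is the second-highest bid, 49500.
Collector J's payoff = 56750 − 49500 = 7250. All other bidders lose, so their payoff is 0.

Collector J 7250, Collector T 0, Collector G 0, Collector B 0.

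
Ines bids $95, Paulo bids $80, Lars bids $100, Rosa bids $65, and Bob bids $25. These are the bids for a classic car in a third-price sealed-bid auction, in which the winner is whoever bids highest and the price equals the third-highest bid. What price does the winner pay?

Bids in descending order: Lars $100, then Ines $95, then Paulo $80, then Rosa $65, then Bob $25.
Lars is the highest bidder, so Lars wins.
Under the third-price rule, the price is the third-highest bid: $80.

Price paid: $80.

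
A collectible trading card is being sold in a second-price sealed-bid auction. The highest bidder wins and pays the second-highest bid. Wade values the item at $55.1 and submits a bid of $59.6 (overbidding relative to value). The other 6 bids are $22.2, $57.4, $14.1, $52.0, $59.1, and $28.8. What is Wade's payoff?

Highest competing bid: $59.1.
Wade's bid $59.6 is the highest overall, so Wade wins and pays the second-highest bid, $59.1.
Payoff = value − price = $55.1 − $59.1 = -$4.0.

Payoff = -$4.0.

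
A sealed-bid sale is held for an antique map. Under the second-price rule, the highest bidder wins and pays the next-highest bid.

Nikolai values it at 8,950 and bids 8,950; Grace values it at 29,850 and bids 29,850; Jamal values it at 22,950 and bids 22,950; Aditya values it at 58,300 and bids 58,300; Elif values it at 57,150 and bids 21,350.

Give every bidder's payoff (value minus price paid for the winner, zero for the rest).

Bids in descending order: Aditya 58,300, then Grace 29,850, then Jamal 22,950, then Elif 21,350, then Nikolai 8,950.
Aditya has the top bid and wins; the price is the second-highest bid, 29,850.
Aditya's payoff = 58,300 − 29,850 = 28,450. All other bidders lose, so their payoff is 0.

Payoffs: Nikolai 0, Grace 0, Jamal 0, Aditya 28,450, Elif 0.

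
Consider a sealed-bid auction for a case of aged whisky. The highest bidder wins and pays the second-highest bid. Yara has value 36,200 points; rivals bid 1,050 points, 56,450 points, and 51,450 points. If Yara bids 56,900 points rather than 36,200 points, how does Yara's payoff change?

Payoff change: -20,250 points.

The highest competing bid is 56,450 points.
Bidding truthfully at 36,200 points: the top bid is 56,450 points (a rival), so Yara loses. Payoff = 0 points.
Bidding 56,900 points: Yara has the top bid, wins, and pays the second-highest bid 56,450 points. Payoff = 36,200 points − 56,450 points = -20,250 points.
Change = -20,250 points − 0 points = -20,250 points.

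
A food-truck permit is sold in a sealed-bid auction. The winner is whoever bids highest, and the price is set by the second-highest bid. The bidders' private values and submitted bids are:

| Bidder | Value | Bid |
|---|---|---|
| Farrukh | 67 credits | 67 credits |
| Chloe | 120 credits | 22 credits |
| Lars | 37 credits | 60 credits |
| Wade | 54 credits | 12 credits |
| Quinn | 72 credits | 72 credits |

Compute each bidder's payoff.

Payoffs: Farrukh 0 credits, Chloe 0 credits, Lars 0 credits, Wade 0 credits, Quinn 5 credits.

Sorted high to low: Quinn 72 credits; Farrukh 67 credits; Lars 60 credits; Chloe 22 credits; Wade 12 credits.
Quinn has the top bid and wins; the price is the second-highest bid, 67 credits.
Quinn's payoff = 72 credits − 67 credits = 5 credits. All other bidders lose, so their payoff is 0.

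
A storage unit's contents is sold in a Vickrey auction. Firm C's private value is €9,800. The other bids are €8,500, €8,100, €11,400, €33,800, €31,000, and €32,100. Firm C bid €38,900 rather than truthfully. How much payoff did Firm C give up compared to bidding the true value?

Regret: €24,000.

The highest competing bid is €33,800.
Bidding truthfully at €9,800: the top bid is €33,800 (a rival), so Firm C loses. Payoff = €0.
Bidding €38,900: Firm C has the top bid, wins, and pays the second-highest bid €33,800. Payoff = €9,800 − €33,800 = -€24,000.
Regret = truthful payoff − actual payoff = €0 − -€24,000 = €24,000.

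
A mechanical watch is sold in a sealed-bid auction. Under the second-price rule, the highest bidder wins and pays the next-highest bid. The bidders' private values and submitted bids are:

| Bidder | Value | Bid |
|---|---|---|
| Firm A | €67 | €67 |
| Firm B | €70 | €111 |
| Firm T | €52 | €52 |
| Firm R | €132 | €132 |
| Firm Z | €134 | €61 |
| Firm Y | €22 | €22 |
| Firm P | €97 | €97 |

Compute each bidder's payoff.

Firm A €0, Firm B €0, Firm T €0, Firm R €21, Firm Z €0, Firm Y €0, Firm P €0.

Ordered from highest: Firm R €132, then Firm B €111, then Firm P €97, then Firm A €67, then Firm Z €61, then Firm T €52, then Firm Y €22.
Firm R has the top bid and wins; the price is the second-highest bid, €111.
Firm R's payoff = €132 − €111 = €21. All other bidders lose, so their payoff is 0.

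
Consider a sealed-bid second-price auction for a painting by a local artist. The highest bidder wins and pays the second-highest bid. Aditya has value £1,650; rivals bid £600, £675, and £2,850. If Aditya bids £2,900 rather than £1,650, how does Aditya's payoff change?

The highest competing bid is £2,850.
Bidding truthfully at £1,650: the top bid is £2,850 (a rival), so Aditya loses. Payoff = £0.
Bidding £2,900: Aditya has the top bid, wins, and pays the second-highest bid £2,850. Payoff = £1,650 − £2,850 = -£1,200.
Change = -£1,200 − £0 = -£1,200.

-£1,200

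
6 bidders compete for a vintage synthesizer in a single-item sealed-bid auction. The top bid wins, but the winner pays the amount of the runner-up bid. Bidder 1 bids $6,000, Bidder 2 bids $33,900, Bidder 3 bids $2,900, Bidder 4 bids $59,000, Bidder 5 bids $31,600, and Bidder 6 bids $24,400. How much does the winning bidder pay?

Price paid: $33,900.

Ordered from highest: Bidder 4 $59,000 > Bidder 2 $33,900 > Bidder 5 $31,600 > Bidder 6 $24,400 > Bidder 1 $6,000 > Bidder 3 $2,900.
Bidder 4 has the highest bid, so Bidder 4 wins.
The second-highest bid is $33,900, so that is what Bidder 4 pays.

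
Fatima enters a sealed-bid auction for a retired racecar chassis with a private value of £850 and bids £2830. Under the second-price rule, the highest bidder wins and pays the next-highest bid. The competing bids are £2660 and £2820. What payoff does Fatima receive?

Highest competing bid: £2820.
Fatima's bid £2830 is the highest overall, so Fatima wins and pays the second-highest bid, £2820.
Payoff = value − price = £850 − £2820 = -£1970.
Overbidding won the item at a price above value — truthful bidding would have avoided this loss.

Payoff = -£1970.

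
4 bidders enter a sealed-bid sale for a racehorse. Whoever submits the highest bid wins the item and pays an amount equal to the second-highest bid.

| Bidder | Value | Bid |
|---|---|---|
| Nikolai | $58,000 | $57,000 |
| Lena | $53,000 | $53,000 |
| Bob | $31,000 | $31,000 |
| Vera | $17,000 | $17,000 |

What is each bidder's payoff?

Bids in descending order: Nikolai $57,000 > Lena $53,000 > Bob $31,000 > Vera $17,000.
Nikolai has the top bid and wins; the price is the second-highest bid, $53,000.
Nikolai's payoff = $58,000 − $53,000 = $5,000. All other bidders lose, so their payoff is 0.

Nikolai $5,000, Lena $0, Bob $0, Vera $0.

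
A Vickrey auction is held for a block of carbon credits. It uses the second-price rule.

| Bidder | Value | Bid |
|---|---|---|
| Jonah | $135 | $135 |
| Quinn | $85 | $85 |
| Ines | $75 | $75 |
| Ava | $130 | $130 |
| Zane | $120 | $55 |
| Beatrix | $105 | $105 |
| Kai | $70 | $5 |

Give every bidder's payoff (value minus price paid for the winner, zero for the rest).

Bids in descending order: Jonah $135; Ava $130; Beatrix $105; Quinn $85; Ines $75; Zane $55; Kai $5.
Jonah has the top bid and wins; the price is the second-highest bid, $130.
Jonah's payoff = $135 − $130 = $5. All other bidders lose, so their payoff is 0.

Payoffs: Jonah $5, Quinn $0, Ines $0, Ava $0, Zane $0, Beatrix $0, Kai $0.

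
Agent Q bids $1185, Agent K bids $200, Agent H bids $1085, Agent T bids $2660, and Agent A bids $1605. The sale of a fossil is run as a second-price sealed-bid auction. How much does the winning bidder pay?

Price paid: $1605.

Ranking the bids: Agent T $2660, then Agent A $1605, then Agent Q $1185, then Agent H $1085, then Agent K $200.
Agent T has the highest bid, so Agent T wins.
The second-highest bid is $1605, so that is what Agent T pays.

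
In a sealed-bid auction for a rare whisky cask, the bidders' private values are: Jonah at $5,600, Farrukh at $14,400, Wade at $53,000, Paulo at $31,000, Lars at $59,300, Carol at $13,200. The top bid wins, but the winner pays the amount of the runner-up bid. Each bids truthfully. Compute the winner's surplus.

Surplus = $6,300.

Sorted high to low: Lars $59,300, then Wade $53,000, then Paulo $31,000, then Farrukh $14,400, then Carol $13,200, then Jonah $5,600.
Lars wins with the top bid and pays the second-highest, $53,000.
Surplus = $59,300 − $53,000 = $6,300.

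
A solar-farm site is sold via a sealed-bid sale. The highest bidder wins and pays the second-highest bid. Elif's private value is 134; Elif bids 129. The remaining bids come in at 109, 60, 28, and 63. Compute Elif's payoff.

Elif's payoff: 25.

Highest competing bid: 109.
Elif's bid 129 is the highest overall, so Elif wins and pays the second-highest bid, 109.
Payoff = value − price = 134 − 109 = 25.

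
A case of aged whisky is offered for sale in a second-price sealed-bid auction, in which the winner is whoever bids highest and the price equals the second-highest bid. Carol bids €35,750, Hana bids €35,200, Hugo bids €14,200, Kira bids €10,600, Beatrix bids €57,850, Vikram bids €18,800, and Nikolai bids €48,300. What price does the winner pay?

€48,300

Bids in descending order: Beatrix €57,850; Nikolai €48,300; Carol €35,750; Hana €35,200; Vikram €18,800; Hugo €14,200; Kira €10,600.
Beatrix is the highest bidder, so Beatrix wins.
Under the second-price rule, the price is the second-highest bid: €48,300.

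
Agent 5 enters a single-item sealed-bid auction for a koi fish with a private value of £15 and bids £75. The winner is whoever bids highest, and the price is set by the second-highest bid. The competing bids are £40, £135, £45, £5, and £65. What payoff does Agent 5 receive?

Payoff = £0.

Highest competing bid: £135.
Agent 5's bid £75 is not the highest, so Agent 5 loses, pays nothing, and earns zero payoff.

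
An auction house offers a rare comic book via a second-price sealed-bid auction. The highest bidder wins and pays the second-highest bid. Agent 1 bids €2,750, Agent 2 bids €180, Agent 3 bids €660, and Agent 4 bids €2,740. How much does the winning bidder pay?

Bids in descending order: Agent 1 €2,750 > Agent 4 €2,740 > Agent 3 €660 > Agent 2 €180.
Agent 1 has the highest bid, so Agent 1 wins.
The second-highest bid is €2,740, so that is what Agent 1 pays.

€2,740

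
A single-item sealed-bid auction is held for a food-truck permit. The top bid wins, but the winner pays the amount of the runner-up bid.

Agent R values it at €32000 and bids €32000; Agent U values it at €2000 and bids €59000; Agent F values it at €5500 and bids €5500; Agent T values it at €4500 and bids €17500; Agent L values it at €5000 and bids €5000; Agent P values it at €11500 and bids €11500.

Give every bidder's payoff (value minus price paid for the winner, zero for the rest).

Ranking the bids: Agent U €59000, then Agent R €32000, then Agent T €17500, then Agent P €11500, then Agent F €5500, then Agent L €5000.
Agent U has the top bid and wins; the price is the second-highest bid, €32000.
Agent U's payoff = €2000 − €32000 = -€30000. All other bidders lose, so their payoff is 0.

Payoffs: Agent R €0, Agent U -€30000, Agent F €0, Agent T €0, Agent L €0, Agent P €0.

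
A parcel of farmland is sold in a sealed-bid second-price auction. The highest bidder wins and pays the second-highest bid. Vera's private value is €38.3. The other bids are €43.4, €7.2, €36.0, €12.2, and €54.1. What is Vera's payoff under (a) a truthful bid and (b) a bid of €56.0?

Truthful: €0.0; alternative: -€15.8.

The highest competing bid is €54.1.
Bidding truthfully at €38.3: the top bid is €54.1 (a rival), so Vera loses. Payoff = €0.0.
Bidding €56.0: Vera has the top bid, wins, and pays the second-highest bid €54.1. Payoff = €38.3 − €54.1 = -€15.8.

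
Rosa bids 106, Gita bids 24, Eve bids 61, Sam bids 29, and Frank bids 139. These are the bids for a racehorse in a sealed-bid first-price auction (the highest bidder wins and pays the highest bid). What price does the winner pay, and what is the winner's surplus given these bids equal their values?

Bids in descending order: Frank 139; Rosa 106; Eve 61; Sam 29; Gita 24.
Frank is the highest bidder, so Frank wins.
Under the first-price rule, the price is the highest bid: 139.
Surplus = 139 − 139 = 0.

The winner pays 139 for a surplus of 0.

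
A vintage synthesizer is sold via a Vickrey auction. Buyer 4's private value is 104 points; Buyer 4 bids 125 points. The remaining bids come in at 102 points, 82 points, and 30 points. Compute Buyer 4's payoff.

Highest competing bid: 102 points.
Buyer 4's bid 125 points is the highest overall, so Buyer 4 wins and pays the second-highest bid, 102 points.
Payoff = value − price = 104 points − 102 points = 2 points.

The bidder's payoff: 2 points.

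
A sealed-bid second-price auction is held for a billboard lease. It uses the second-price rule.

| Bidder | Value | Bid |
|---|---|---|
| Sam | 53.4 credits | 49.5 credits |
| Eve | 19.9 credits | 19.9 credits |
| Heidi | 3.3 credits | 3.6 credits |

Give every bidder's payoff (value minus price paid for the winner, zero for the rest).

Ranking the bids: Sam 49.5 credits, then Eve 19.9 credits, then Heidi 3.6 credits.
Sam has the top bid and wins; the price is the second-highest bid, 19.9 credits.
Sam's payoff = 53.4 credits − 19.9 credits = 33.5 credits. All other bidders lose, so their payoff is 0.

Payoffs: Sam 33.5 credits, Eve 0.0 credits, Heidi 0.0 credits.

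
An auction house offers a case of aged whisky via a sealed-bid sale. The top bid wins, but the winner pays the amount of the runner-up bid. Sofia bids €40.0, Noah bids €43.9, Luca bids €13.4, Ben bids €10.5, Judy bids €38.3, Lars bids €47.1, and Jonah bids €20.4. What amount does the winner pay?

€43.9

Sorted high to low: Lars €47.1; Noah €43.9; Sofia €40.0; Judy €38.3; Jonah €20.4; Luca €13.4; Ben €10.5.
Lars has the highest bid, so Lars wins.
The second-highest bid is €43.9, so that is what Lars pays.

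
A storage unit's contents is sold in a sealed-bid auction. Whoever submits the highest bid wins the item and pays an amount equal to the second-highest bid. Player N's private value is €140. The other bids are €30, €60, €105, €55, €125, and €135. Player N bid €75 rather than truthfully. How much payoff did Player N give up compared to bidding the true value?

The highest competing bid is €135.
Bidding truthfully at €140: Player N has the top bid, wins, and pays the second-highest bid €135. Payoff = €140 − €135 = €5.
Bidding €75: the top bid is €135 (a rival), so Player N loses. Payoff = €0.
Regret = truthful payoff − actual payoff = €5 − €0 = €5.
This is the dominant-strategy logic: truthful bidding weakly beats any alternative.

Regret: €5.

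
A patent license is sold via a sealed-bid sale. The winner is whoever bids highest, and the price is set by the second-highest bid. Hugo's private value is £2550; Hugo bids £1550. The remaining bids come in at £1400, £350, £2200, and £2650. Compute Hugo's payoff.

Payoff = £0.

Highest competing bid: £2650.
Hugo's bid £1550 is not the highest, so Hugo loses, pays nothing, and earns zero payoff.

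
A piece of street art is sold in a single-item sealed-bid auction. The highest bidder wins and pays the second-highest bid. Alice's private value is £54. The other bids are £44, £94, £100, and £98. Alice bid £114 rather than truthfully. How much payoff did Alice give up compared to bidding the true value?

The highest competing bid is £100.
Bidding truthfully at £54: the top bid is £100 (a rival), so Alice loses. Payoff = £0.
Bidding £114: Alice has the top bid, wins, and pays the second-highest bid £100. Payoff = £54 − £100 = -£46.
Regret = truthful payoff − actual payoff = £0 − -£46 = £46.

£46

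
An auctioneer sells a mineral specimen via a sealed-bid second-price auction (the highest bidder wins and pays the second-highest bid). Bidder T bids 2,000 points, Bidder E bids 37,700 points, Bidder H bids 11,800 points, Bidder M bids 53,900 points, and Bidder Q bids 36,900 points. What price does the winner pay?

Sorted high to low: Bidder M 53,900 points, then Bidder E 37,700 points, then Bidder Q 36,900 points, then Bidder H 11,800 points, then Bidder T 2,000 points.
Bidder M is the highest bidder, so Bidder M wins.
Under the second-price rule, the price is the second-highest bid: 37,700 points.

37,700 points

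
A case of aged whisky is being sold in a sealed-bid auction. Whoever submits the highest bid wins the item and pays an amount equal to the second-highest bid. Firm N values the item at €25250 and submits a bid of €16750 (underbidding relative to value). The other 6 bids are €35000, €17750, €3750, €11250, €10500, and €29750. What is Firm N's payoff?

Payoff = €0.

Highest competing bid: €35000.
Firm N's bid €16750 is not the highest, so Firm N loses, pays nothing, and earns zero payoff.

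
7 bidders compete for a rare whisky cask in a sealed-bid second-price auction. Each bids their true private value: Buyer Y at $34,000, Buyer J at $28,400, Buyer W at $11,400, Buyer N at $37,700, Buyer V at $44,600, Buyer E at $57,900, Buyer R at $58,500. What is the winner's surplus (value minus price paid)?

Winner's surplus: $600.

Ordered from highest: Buyer R $58,500 > Buyer E $57,900 > Buyer V $44,600 > Buyer N $37,700 > Buyer Y $34,000 > Buyer J $28,400 > Buyer W $11,400.
Buyer R wins with the top bid and pays the second-highest, $57,900.
Surplus = $58,500 − $57,900 = $600.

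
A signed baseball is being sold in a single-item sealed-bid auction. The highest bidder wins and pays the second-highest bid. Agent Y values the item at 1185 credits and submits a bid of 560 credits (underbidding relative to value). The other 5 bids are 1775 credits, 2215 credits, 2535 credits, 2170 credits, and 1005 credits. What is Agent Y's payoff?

Agent Y's payoff: 0 credits.

Highest competing bid: 2535 credits.
Agent Y's bid 560 credits is not the highest, so Agent Y loses, pays nothing, and earns zero payoff.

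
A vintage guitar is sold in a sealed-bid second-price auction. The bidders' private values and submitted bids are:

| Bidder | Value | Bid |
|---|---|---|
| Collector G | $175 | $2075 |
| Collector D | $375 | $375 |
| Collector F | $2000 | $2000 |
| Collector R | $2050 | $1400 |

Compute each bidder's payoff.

Payoffs: Collector G -$1825, Collector D $0, Collector F $0, Collector R $0.

Ordered from highest: Collector G $2075; Collector F $2000; Collector R $1400; Collector D $375.
Collector G has the top bid and wins; the price is the second-highest bid, $2000.
Collector G's payoff = $175 − $2000 = -$1825. All other bidders lose, so their payoff is 0.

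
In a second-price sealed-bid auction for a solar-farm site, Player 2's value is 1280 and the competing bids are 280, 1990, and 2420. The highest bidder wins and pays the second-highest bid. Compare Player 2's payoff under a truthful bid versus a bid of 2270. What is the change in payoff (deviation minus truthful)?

Change in payoff: 0.

The highest competing bid is 2420.
Bidding truthfully at 1280: the top bid is 2420 (a rival), so Player 2 loses. Payoff = 0.
Bidding 2270: the top bid is 2420 (a rival), so Player 2 loses. Payoff = 0.
Change = 0 − 0 = 0.
The bid only affects whether you win, not the price — here both bids land on the same side of the top rival bid, so the deviation is payoff-neutral.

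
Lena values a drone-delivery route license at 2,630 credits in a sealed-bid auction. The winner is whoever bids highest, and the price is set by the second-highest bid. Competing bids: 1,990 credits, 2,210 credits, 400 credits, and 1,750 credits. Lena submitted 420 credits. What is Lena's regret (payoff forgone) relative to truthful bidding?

The highest competing bid is 2,210 credits.
Bidding truthfully at 2,630 credits: Lena has the top bid, wins, and pays the second-highest bid 2,210 credits. Payoff = 2,630 credits − 2,210 credits = 420 credits.
Bidding 420 credits: the top bid is 2,210 credits (a rival), so Lena loses. Payoff = 0 credits.
Regret = truthful payoff − actual payoff = 420 credits − 0 credits = 420 credits.

Regret: 420 credits.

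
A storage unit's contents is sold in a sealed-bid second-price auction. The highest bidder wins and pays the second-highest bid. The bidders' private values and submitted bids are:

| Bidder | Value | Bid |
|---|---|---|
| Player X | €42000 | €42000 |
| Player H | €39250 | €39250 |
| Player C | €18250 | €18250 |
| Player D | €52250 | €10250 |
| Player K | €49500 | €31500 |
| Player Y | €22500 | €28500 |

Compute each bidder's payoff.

Payoffs: Player X €2750, Player H €0, Player C €0, Player D €0, Player K €0, Player Y €0.

Bids in descending order: Player X €42000, then Player H €39250, then Player K €31500, then Player Y €28500, then Player C €18250, then Player D €10250.
Player X has the top bid and wins; the price is the second-highest bid, €39250.
Player X's payoff = €42000 − €39250 = €2750. All other bidders lose, so their payoff is 0.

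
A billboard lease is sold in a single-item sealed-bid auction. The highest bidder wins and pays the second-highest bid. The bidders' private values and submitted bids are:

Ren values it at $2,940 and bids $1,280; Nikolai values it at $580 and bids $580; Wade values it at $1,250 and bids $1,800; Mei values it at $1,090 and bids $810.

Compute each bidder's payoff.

Payoffs: Ren $0, Nikolai $0, Wade -$30, Mei $0.

Sorted high to low: Wade $1,800 > Ren $1,280 > Mei $810 > Nikolai $580.
Wade has the top bid and wins; the price is the second-highest bid, $1,280.
Wade's payoff = $1,250 − $1,280 = -$30. All other bidders lose, so their payoff is 0.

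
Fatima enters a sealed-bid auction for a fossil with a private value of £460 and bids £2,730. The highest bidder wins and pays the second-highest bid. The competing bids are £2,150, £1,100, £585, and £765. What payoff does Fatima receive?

Highest competing bid: £2,150.
Fatima's bid £2,730 is the highest overall, so Fatima wins and pays the second-highest bid, £2,150.
Payoff = value − price = £460 − £2,150 = -£1,690.
Overbidding won the item at a price above value — truthful bidding would have avoided this loss.

Payoff = -£1,690.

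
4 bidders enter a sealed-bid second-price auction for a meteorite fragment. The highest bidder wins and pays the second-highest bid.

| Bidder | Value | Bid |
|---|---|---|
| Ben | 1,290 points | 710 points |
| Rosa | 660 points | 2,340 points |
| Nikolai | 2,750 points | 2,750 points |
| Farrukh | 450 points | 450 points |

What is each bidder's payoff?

Sorted high to low: Nikolai 2,750 points > Rosa 2,340 points > Ben 710 points > Farrukh 450 points.
Nikolai has the top bid and wins; the price is the second-highest bid, 2,340 points.
Nikolai's payoff = 2,750 points − 2,340 points = 410 points. All other bidders lose, so their payoff is 0.

Ben 0 points, Rosa 0 points, Nikolai 410 points, Farrukh 0 points.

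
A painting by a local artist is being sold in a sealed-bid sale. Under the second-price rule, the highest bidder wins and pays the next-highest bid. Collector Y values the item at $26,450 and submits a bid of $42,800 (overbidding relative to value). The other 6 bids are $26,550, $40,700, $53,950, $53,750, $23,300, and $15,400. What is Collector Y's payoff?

Collector Y's payoff: $0.

Highest competing bid: $53,950.
Collector Y's bid $42,800 is not the highest, so Collector Y loses, pays nothing, and earns zero payoff.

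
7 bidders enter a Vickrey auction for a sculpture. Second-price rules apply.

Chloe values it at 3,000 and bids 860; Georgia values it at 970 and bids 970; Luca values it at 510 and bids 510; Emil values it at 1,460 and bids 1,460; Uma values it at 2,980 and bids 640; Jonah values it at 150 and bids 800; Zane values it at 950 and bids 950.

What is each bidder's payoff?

Chloe 0, Georgia 0, Luca 0, Emil 490, Uma 0, Jonah 0, Zane 0.

Ranking the bids: Emil 1,460, then Georgia 970, then Zane 950, then Chloe 860, then Jonah 800, then Uma 640, then Luca 510.
Emil has the top bid and wins; the price is the second-highest bid, 970.
Emil's payoff = 1,460 − 970 = 490. All other bidders lose, so their payoff is 0.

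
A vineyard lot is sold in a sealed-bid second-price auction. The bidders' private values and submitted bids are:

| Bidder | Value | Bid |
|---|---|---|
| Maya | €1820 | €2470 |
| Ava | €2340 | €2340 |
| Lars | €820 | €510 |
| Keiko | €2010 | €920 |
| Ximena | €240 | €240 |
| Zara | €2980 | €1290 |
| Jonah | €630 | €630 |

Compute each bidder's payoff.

Maya -€520, Ava €0, Lars €0, Keiko €0, Ximena €0, Zara €0, Jonah €0.

Bids in descending order: Maya €2470, then Ava €2340, then Zara €1290, then Keiko €920, then Jonah €630, then Lars €510, then Ximena €240.
Maya has the top bid and wins; the price is the second-highest bid, €2340.
Maya's payoff = €1820 − €2340 = -€520. All other bidders lose, so their payoff is 0.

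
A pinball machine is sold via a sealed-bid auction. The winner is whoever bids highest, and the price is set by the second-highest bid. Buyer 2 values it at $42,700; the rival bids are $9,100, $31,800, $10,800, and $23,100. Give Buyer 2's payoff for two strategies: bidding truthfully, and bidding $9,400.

The highest competing bid is $31,800.
Bidding truthfully at $42,700: Buyer 2 has the top bid, wins, and pays the second-highest bid $31,800. Payoff = $42,700 − $31,800 = $10,900.
Bidding $9,400: the top bid is $31,800 (a rival), so Buyer 2 loses. Payoff = $0.
Deviating from a truthful bid can only lose payoff in a second-price auction — never gain.

(a) $10,900  (b) $0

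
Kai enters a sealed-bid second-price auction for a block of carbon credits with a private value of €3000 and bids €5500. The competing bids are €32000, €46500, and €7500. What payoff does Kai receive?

Kai's payoff: €0.

Highest competing bid: €46500.
Kai's bid €5500 is not the highest, so Kai loses, pays nothing, and earns zero payoff.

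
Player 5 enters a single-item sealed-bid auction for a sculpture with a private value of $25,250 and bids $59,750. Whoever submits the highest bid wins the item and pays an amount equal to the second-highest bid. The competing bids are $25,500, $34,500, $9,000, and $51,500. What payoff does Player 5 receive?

-$26,250

Highest competing bid: $51,500.
Player 5's bid $59,750 is the highest overall, so Player 5 wins and pays the second-highest bid, $51,500.
Payoff = value − price = $25,250 − $51,500 = -$26,250.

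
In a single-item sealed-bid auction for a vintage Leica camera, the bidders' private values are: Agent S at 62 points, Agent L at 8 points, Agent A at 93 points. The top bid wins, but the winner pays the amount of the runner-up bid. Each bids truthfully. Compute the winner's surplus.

Bids in descending order: Agent A 93 points > Agent S 62 points > Agent L 8 points.
Agent A wins with the top bid and pays the second-highest, 62 points.
Surplus = 93 points − 62 points = 31 points.

Winner's surplus: 31 points.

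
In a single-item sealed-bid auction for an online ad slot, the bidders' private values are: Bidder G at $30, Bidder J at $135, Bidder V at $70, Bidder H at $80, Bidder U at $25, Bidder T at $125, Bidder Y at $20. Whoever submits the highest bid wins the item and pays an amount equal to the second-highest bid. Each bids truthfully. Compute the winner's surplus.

Ranking the bids: Bidder J $135; Bidder T $125; Bidder H $80; Bidder V $70; Bidder G $30; Bidder U $25; Bidder Y $20.
Bidder J wins with the top bid and pays the second-highest, $125.
Surplus = $135 − $125 = $10.

Winner's surplus: $10.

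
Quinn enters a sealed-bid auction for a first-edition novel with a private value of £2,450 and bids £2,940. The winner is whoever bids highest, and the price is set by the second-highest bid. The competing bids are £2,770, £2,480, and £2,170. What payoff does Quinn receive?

Highest competing bid: £2,770.
Quinn's bid £2,940 is the highest overall, so Quinn wins and pays the second-highest bid, £2,770.
Payoff = value − price = £2,450 − £2,770 = -£320.
Overbidding won the item at a price above value — truthful bidding would have avoided this loss.

Payoff = -£320.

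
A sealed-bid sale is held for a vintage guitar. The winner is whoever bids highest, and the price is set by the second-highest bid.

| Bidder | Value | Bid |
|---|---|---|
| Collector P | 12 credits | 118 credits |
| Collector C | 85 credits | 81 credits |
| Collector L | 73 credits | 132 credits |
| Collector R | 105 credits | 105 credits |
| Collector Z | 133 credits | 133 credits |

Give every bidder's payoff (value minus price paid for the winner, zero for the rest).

Ordered from highest: Collector Z 133 credits > Collector L 132 credits > Collector P 118 credits > Collector R 105 credits > Collector C 81 credits.
Collector Z has the top bid and wins; the price is the second-highest bid, 132 credits.
Collector Z's payoff = 133 credits − 132 credits = 1 credits. All other bidders lose, so their payoff is 0.

Payoffs: Collector P 0 credits, Collector C 0 credits, Collector L 0 credits, Collector R 0 credits, Collector Z 1 credits.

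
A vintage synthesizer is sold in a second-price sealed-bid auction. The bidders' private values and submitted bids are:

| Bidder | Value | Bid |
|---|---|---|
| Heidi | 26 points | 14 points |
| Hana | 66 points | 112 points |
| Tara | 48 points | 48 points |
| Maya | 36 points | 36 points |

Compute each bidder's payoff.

Bids in descending order: Hana 112 points; Tara 48 points; Maya 36 points; Heidi 14 points.
Hana has the top bid and wins; the price is the second-highest bid, 48 points.
Hana's payoff = 66 points − 48 points = 18 points. All other bidders lose, so their payoff is 0.

Heidi 0 points, Hana 18 points, Tara 0 points, Maya 0 points.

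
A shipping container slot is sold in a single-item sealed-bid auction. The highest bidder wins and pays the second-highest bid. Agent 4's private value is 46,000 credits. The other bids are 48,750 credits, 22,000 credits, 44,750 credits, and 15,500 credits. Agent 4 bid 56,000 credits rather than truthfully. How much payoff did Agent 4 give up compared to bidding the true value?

The highest competing bid is 48,750 credits.
Bidding truthfully at 46,000 credits: the top bid is 48,750 credits (a rival), so Agent 4 loses. Payoff = 0 credits.
Bidding 56,000 credits: Agent 4 has the top bid, wins, and pays the second-highest bid 48,750 credits. Payoff = 46,000 credits − 48,750 credits = -2,750 credits.
Regret = truthful payoff − actual payoff = 0 credits − -2,750 credits = 2,750 credits.
This is the dominant-strategy logic: truthful bidding weakly beats any alternative.

Payoff forgone: 2,750 credits.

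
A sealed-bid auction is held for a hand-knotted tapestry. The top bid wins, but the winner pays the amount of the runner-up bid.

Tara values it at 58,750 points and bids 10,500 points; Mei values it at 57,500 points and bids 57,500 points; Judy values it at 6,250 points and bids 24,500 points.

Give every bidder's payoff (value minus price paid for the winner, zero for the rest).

Tara 0 points, Mei 33,000 points, Judy 0 points.

Ranking the bids: Mei 57,500 points > Judy 24,500 points > Tara 10,500 points.
Mei has the top bid and wins; the price is the second-highest bid, 24,500 points.
Mei's payoff = 57,500 points − 24,500 points = 33,000 points. All other bidders lose, so their payoff is 0.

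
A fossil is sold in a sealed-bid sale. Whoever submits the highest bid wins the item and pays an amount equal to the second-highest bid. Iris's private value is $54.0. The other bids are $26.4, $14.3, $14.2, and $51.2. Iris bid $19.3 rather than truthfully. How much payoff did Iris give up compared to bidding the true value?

The highest competing bid is $51.2.
Bidding truthfully at $54.0: Iris has the top bid, wins, and pays the second-highest bid $51.2. Payoff = $54.0 − $51.2 = $2.8.
Bidding $19.3: the top bid is $51.2 (a rival), so Iris loses. Payoff = $0.0.
Regret = truthful payoff − actual payoff = $2.8 − $0.0 = $2.8.

$2.8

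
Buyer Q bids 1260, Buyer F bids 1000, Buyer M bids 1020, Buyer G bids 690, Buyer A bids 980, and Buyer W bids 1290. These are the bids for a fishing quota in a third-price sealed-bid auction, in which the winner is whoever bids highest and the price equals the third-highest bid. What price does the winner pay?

Ordered from highest: Buyer W 1290; Buyer Q 1260; Buyer M 1020; Buyer F 1000; Buyer A 980; Buyer G 690.
Buyer W is the highest bidder, so Buyer W wins.
Under the third-price rule, the price is the third-highest bid: 1020.

Price paid: 1020.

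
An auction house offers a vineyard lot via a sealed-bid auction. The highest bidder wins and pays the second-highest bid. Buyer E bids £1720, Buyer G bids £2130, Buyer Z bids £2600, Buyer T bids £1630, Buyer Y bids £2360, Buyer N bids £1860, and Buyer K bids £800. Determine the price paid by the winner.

Ranking the bids: Buyer Z £2600 > Buyer Y £2360 > Buyer G £2130 > Buyer N £1860 > Buyer E £1720 > Buyer T £1630 > Buyer K £800.
Buyer Z has the highest bid, so Buyer Z wins.
The second-highest bid is £2360, so that is what Buyer Z pays.

Price paid: £2360.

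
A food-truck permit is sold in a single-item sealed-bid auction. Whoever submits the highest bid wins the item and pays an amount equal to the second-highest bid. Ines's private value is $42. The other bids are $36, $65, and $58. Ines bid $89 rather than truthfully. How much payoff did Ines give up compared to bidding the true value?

The highest competing bid is $65.
Bidding truthfully at $42: the top bid is $65 (a rival), so Ines loses. Payoff = $0.
Bidding $89: Ines has the top bid, wins, and pays the second-highest bid $65. Payoff = $42 − $65 = -$23.
Regret = truthful payoff − actual payoff = $0 − -$23 = $23.
This is the dominant-strategy logic: truthful bidding weakly beats any alternative.

$23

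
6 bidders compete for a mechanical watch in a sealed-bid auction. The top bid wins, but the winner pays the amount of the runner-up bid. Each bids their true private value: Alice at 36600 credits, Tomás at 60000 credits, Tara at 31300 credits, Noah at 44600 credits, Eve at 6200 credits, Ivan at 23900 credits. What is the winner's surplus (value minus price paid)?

Sorted high to low: Tomás 60000 credits > Noah 44600 credits > Alice 36600 credits > Tara 31300 credits > Ivan 23900 credits > Eve 6200 credits.
Tomás wins with the top bid and pays the second-highest, 44600 credits.
Surplus = 60000 credits − 44600 credits = 15400 credits.

Surplus = 15400 credits.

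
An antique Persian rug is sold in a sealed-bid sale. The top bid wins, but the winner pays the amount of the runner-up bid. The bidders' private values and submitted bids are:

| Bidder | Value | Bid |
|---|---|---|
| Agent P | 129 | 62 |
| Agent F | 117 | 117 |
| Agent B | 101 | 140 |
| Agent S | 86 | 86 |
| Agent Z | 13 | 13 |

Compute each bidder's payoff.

Bids in descending order: Agent B 140 > Agent F 117 > Agent S 86 > Agent P 62 > Agent Z 13.
Agent B has the top bid and wins; the price is the second-highest bid, 117.
Agent B's payoff = 101 − 117 = -16. All other bidders lose, so their payoff is 0.

Agent P 0, Agent F 0, Agent B -16, Agent S 0, Agent Z 0.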